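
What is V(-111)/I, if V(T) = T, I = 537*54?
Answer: -37/9666 ≈ -0.0038279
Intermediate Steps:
I = 28998
V(-111)/I = -111/28998 = -111*1/28998 = -37/9666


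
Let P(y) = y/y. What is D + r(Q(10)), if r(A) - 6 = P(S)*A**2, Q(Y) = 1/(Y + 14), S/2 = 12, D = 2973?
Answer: 1715905/576 ≈ 2979.0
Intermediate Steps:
S = 24 (S = 2*12 = 24)
P(y) = 1
Q(Y) = 1/(14 + Y)
r(A) = 6 + A**2 (r(A) = 6 + 1*A**2 = 6 + A**2)
D + r(Q(10)) = 2973 + (6 + (1/(14 + 10))**2) = 2973 + (6 + (1/24)**2) = 2973 + (6 + 1/576) = 2973 + 3457/576 = 1715905/576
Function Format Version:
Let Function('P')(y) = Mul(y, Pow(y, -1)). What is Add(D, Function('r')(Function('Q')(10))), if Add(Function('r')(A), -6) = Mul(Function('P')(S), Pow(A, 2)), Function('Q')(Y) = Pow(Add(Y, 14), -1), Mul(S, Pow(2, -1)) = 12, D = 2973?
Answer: Rational(1715905, 576) ≈ 2979.0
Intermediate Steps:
S = 24 (S = Mul(2, 12) = 24)
Function('P')(y) = 1
Function('Q')(Y) = Pow(Add(14, Y), -1)
Function('r')(A) = Add(6, Pow(A, 2)) (Function('r')(A) = Add(6, Mul(1, Pow(A, 2))) = Add(6, Pow(A, 2)))
Add(D, Function('r')(Function('Q')(10))) = Add(2973, Add(6, Pow(Pow(Add(14, 10), -1), 2))) = Add(2973, Add(6, Pow(Pow(24, -1), 2))) = Add(2973, Add(6, Pow(Rational(1, 24), 2))) = Add(2973, Add(6, Rational(1, 576))) = Add(2973, Rational(3457, 576)) = Rational(1715905, 576)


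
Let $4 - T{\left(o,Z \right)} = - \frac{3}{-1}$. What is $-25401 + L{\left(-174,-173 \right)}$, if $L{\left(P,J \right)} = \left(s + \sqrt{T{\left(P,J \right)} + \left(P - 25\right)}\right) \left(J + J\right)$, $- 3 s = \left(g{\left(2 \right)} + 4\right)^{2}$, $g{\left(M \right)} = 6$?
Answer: $- \frac{41603}{3} - 1038 i \sqrt{22} \approx -13868.0 - 4868.6 i$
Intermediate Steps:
$T{\left(o,Z \right)} = 1$ ($T{\left(o,Z \right)} = 4 - - \frac{3}{-1} = 4 - \left(-3\right) \left(-1\right) = 4 - 3 = 1$)
$s = - \frac{100}{3}$ ($s = - \frac{\left(6 + 4\right)^{2}}{3} = - \frac{10^{2}}{3} = \left(- \frac{1}{3}\right) 100 = - \frac{100}{3} \approx -33.333$)
$L{\left(P,J \right)} = 2 J \left(- \frac{100}{3} + \sqrt{-24 + P}\right)$ ($L{\left(P,J \right)} = \left(- \frac{100}{3} + \sqrt{1 + \left(P - 25\right)}\right) \left(J + J\right) = \left(- \frac{100}{3} + \sqrt{1 + \left(-25 + P\right)}\right) 2 J = \left(- \frac{100}{3} + \sqrt{-24 + P}\right) 2 J = 2 J \left(- \frac{100}{3} + \sqrt{-24 + P}\right)$)
$-25401 + L{\left(-174,-173 \right)} = -25401 + \frac{2}{3} \left(-173\right) \left(-100 + 3 \sqrt{-24 - 174}\right) = -25401 + \frac{2}{3} \left(-173\right) \left(-100 + 3 \sqrt{-198}\right) = -25401 + \frac{2}{3} \left(-173\right) \left(-100 + 3 \cdot 3 i \sqrt{22}\right) = -25401 + \frac{2}{3} \left(-173\right) \left(-100 + 9 i \sqrt{22}\right) = -25401 + \left(\frac{34600}{3} - 1038 i \sqrt{22}\right) = - \frac{41603}{3} - 1038 i \sqrt{22}$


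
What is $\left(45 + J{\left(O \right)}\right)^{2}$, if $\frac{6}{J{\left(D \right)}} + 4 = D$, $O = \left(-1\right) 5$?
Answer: $\frac{17689}{9} \approx 1965.4$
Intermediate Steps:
$O = -5$
$J{\left(D \right)} = \frac{6}{-4 + D}$
$\left(45 + J{\left(O \right)}\right)^{2} = \left(45 + \frac{6}{-4 - 5}\right)^{2} = \left(45 + \frac{6}{-9}\right)^{2} = \left(45 + 6 \left(- \frac{1}{9}\right)\right)^{2} = \left(45 - \frac{2}{3}\right)^{2} = \left(\frac{133}{3}\right)^{2} = \frac{17689}{9}$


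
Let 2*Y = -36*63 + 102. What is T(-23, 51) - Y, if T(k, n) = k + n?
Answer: 1111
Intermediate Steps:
Y = -1083 (Y = (-36*63 + 102)/2 = (-2268 + 102)/2 = (1/2)*(-2166) = -1083)
T(-23, 51) - Y = (-23 + 51) - 1*(-1083) = 28 + 1083 = 1111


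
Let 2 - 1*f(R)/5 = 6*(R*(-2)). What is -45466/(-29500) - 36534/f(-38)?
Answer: 59048041/3348250 ≈ 17.635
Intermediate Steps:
f(R) = 10 + 60*R (f(R) = 10 - 30*R*(-2) = 10 - 30*(-2*R) = 10 - (-60)*R = 10 + 60*R)
-45466/(-29500) - 36534/f(-38) = -45466/(-29500) - 36534/(10 + 60*(-38)) = -45466*(-1/29500) - 36534/(10 - 2280) = 22733/14750 - 36534/(-2270) = 22733/14750 - 36534*(-1/2270) = 22733/14750 + 18267/1135 = 59048041/3348250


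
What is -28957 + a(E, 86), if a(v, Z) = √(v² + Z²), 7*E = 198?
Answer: -28957 + 2*√100402/7 ≈ -28866.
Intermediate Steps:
E = 198/7 (E = (⅐)*198 = 198/7 ≈ 28.286)
a(v, Z) = √(Z² + v²)
-28957 + a(E, 86) = -28957 + √(86² + (198/7)²) = -28957 + √(7396 + 39204/49) = -28957 + √(401608/49) = -28957 + 2*√100402/7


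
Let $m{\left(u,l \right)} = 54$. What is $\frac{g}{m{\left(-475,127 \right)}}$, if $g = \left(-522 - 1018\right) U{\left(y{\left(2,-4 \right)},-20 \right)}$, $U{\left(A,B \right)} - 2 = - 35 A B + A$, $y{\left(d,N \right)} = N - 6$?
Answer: $\frac{1798720}{9} \approx 1.9986 \cdot 10^{5}$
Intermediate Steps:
$y{\left(d,N \right)} = -6 + N$ ($y{\left(d,N \right)} = N - 6 = -6 + N$)
$U{\left(A,B \right)} = 2 + A - 35 A B$ ($U{\left(A,B \right)} = 2 + \left(- 35 A B + A\right) = 2 - \left(- A + 35 A B\right) = 2 + A - 35 A B$)
$g = 10792320$ ($g = \left(-522 - 1018\right) \left(2 - 10 - 35 \left(-6 - 4\right) \left(-20\right)\right) = - 1540 \left(2 - 10 - \left(-350\right) \left(-20\right)\right) = - 1540 \left(2 - 10 - 7000\right) = \left(-1540\right) \left(-7008\right) = 10792320$)
$\frac{g}{m{\left(-475,127 \right)}} = \frac{10792320}{54} = 10792320 \cdot \frac{1}{54} = \frac{1798720}{9}$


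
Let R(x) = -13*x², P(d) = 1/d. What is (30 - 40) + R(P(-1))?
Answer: -23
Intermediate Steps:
(30 - 40) + R(P(-1)) = (30 - 40) - 13*(1/(-1))² = -10 - 13*(-1)² = -10 - 13*1 = -10 - 13 = -23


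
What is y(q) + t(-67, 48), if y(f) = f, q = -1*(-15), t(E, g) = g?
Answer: 63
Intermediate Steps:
q = 15
y(q) + t(-67, 48) = 15 + 48 = 63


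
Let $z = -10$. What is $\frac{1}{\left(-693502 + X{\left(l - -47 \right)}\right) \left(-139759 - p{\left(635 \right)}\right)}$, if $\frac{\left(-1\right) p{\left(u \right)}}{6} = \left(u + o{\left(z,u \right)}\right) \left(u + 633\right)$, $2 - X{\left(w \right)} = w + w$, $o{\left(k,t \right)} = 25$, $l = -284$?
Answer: $- \frac{1}{3383020972546} \approx -2.9559 \cdot 10^{-13}$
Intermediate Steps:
$X{\left(w \right)} = 2 - 2 w$ ($X{\left(w \right)} = 2 - \left(w + w\right) = 2 - 2 w$)
$p{\left(u \right)} = - 6 \left(25 + u\right) \left(633 + u\right)$ ($p{\left(u \right)} = - 6 \left(u + 25\right) \left(u + 633\right) = - 6 \left(25 + u\right) \left(633 + u\right)$)
$\frac{1}{\left(-693502 + X{\left(l - -47 \right)}\right) \left(-139759 - p{\left(635 \right)}\right)} = \frac{1}{\left(-693502 - \left(-2 + 2 \left(-284 - -47\right)\right)\right) \left(-139759 - \left(-94950 - 2506980 - 6 \cdot 635^{2}\right)\right)} = \frac{1}{\left(-693502 - \left(-2 + 2 \left(-284 + 47\right)\right)\right) \left(-139759 - \left(-94950 - 2506980 - 2419350\right)\right)} = \frac{1}{\left(-693502 + \left(2 - -474\right)\right) \left(-139759 - \left(-94950 - 2506980 - 2419350\right)\right)} = \frac{1}{\left(-693502 + \left(2 + 474\right)\right) \left(-139759 - -5021280\right)} = \frac{1}{\left(-693502 + 476\right) \left(-139759 + 5021280\right)} = \frac{1}{\left(-693026\right) 4881521} = \left(- \frac{1}{693026}\right) \frac{1}{4881521} = - \frac{1}{3383020972546}$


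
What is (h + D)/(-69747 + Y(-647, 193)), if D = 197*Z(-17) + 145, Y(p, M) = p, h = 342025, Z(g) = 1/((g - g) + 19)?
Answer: -6501427/1337486 ≈ -4.8609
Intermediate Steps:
Z(g) = 1/19 (Z(g) = 1/(0 + 19) = 1/19)
D = 2952/19 (D = 197*(1/19) + 145 = 197/19 + 145 = 2952/19 ≈ 155.37)
(h + D)/(-69747 + Y(-647, 193)) = (342025 + 2952/19)/(-69747 - 647) = (6501427/19)/(-70394) = (6501427/19)*(-1/70394) = -6501427/1337486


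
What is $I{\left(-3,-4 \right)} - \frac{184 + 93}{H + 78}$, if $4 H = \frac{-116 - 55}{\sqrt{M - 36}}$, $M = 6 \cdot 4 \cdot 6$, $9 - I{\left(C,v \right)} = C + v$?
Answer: $\frac{1609968}{129431} - \frac{42104 \sqrt{3}}{388293} \approx 12.251$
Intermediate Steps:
$I{\left(C,v \right)} = 9 - C - v$ ($I{\left(C,v \right)} = 9 - \left(C + v\right) = 9 - C - v$)
$M = 144$ ($M = 24 \cdot 6 = 144$)
$H = - \frac{19 \sqrt{3}}{8}$ ($H = \frac{\left(-116 - 55\right) \frac{1}{\sqrt{144 - 36}}}{4} = \frac{\left(-116 - 55\right) \frac{1}{\sqrt{108}}}{4} = \frac{\left(-171\right) \frac{1}{6 \sqrt{3}}}{4} = \frac{\left(-171\right) \frac{\sqrt{3}}{18}}{4} = \frac{\left(- \frac{19}{2}\right) \sqrt{3}}{4} = - \frac{19 \sqrt{3}}{8} \approx -4.1136$)
$I{\left(-3,-4 \right)} - \frac{184 + 93}{H + 78} = \left(9 - -3 - -4\right) - \frac{184 + 93}{- \frac{19 \sqrt{3}}{8} + 78} = \left(9 + 3 + 4\right) - \frac{277}{78 - \frac{19 \sqrt{3}}{8}} = 16 - \frac{277}{78 - \frac{19 \sqrt{3}}{8}}$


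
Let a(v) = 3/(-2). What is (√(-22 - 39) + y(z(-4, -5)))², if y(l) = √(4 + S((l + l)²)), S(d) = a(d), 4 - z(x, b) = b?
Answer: -117/2 + I*√610 ≈ -58.5 + 24.698*I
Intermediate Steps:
z(x, b) = 4 - b
a(v) = -3/2 (a(v) = 3*(-½) = -3/2)
S(d) = -3/2
y(l) = √10/2 (y(l) = √(4 - 3/2) = √(5/2) = √10/2)
(√(-22 - 39) + y(z(-4, -5)))² = (√(-22 - 39) + √10/2)² = (√(-61) + √10/2)² = (I*√61 + √10/2)² = (√10/2 + I*√61)²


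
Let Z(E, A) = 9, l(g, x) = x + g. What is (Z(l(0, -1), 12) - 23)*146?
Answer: -2044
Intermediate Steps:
l(g, x) = g + x
(Z(l(0, -1), 12) - 23)*146 = (9 - 23)*146 = -14*146 = -2044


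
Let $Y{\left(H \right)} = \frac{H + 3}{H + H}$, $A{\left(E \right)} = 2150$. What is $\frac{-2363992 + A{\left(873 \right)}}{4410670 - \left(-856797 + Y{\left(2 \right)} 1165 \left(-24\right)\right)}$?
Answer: $- \frac{2361842}{5302417} \approx -0.44543$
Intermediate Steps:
$Y{\left(H \right)} = \frac{3 + H}{2 H}$
$\frac{-2363992 + A{\left(873 \right)}}{4410670 - \left(-856797 + Y{\left(2 \right)} 1165 \left(-24\right)\right)} = \frac{-2363992 + 2150}{4410670 + \left(856797 - \frac{3 + 2}{2 \cdot 2} \cdot 1165 \left(-24\right)\right)} = - \frac{2361842}{4410670 + \left(856797 - \frac{1}{2} \cdot \frac{1}{2} \cdot 5 \left(-27960\right)\right)} = - \frac{2361842}{4410670 + \left(856797 - \frac{5}{4} \left(-27960\right)\right)} = - \frac{2361842}{4410670 + \left(856797 - -34950\right)} = - \frac{2361842}{4410670 + \left(856797 + 34950\right)} = - \frac{2361842}{4410670 + 891747} = - \frac{2361842}{5302417}$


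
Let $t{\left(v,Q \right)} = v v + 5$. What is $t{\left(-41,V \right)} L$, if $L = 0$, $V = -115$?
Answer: $0$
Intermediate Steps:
$t{\left(v,Q \right)} = 5 + v^{2}$ ($t{\left(v,Q \right)} = v^{2} + 5 = 5 + v^{2}$)
$t{\left(-41,V \right)} L = \left(5 + \left(-41\right)^{2}\right) 0 = \left(5 + 1681\right) 0 = 1686 \cdot 0 = 0$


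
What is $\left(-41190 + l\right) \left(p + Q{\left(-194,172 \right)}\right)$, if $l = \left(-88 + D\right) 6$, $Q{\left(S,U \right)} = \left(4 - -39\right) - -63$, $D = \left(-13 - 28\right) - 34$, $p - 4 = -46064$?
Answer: $1937788272$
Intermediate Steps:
$p = -46060$ ($p = 4 - 46064 = -46060$)
$D = -75$ ($D = -41 - 34 = -75$)
$Q{\left(S,U \right)} = 106$ ($Q{\left(S,U \right)} = \left(4 + 39\right) + 63 = 43 + 63 = 106$)
$l = -978$ ($l = \left(-88 - 75\right) 6 = \left(-163\right) 6 = -978$)
$\left(-41190 + l\right) \left(p + Q{\left(-194,172 \right)}\right) = \left(-41190 - 978\right) \left(-46060 + 106\right) = \left(-42168\right) \left(-45954\right) = 1937788272$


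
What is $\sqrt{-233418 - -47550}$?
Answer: $6 i \sqrt{5163} \approx 431.12 i$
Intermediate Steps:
$\sqrt{-233418 - -47550} = \sqrt{-233418 + \left(-144783 + 192333\right)} = \sqrt{-233418 + 47550} = \sqrt{-185868} = 6 i \sqrt{5163}$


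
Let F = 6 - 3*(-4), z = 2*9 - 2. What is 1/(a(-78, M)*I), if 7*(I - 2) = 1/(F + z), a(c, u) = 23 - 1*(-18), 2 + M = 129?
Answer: 238/19557 ≈ 0.012170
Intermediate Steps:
M = 127 (M = -2 + 129 = 127)
a(c, u) = 41 (a(c, u) = 23 + 18 = 41)
z = 16 (z = 18 - 2 = 16)
F = 18 (F = 6 + 12 = 18)
I = 477/238 (I = 2 + 1/(7*(18 + 16)) = 2 + (⅐)/34 = 2 + (⅐)*(1/34) = 2 + 1/238 = 477/238 ≈ 2.0042)
1/(a(-78, M)*I) = 1/(41*(477/238)) = 1/(19557/238) = 238/19557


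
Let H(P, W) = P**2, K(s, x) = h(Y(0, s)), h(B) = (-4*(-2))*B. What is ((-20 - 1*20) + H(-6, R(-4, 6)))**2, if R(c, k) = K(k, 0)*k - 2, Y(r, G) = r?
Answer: 16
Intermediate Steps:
h(B) = 8*B
K(s, x) = 0 (K(s, x) = 8*0 = 0)
R(c, k) = -2 (R(c, k) = 0*k - 2 = 0 - 2 = -2)
((-20 - 1*20) + H(-6, R(-4, 6)))**2 = ((-20 - 1*20) + (-6)**2)**2 = ((-20 - 20) + 36)**2 = (-40 + 36)**2 = (-4)**2 = 16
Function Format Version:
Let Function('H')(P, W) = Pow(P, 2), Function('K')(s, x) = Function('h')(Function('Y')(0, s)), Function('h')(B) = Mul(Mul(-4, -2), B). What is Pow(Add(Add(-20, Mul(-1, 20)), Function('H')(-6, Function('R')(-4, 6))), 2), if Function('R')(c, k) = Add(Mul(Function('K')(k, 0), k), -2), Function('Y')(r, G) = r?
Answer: 16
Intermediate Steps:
Function('h')(B) = Mul(8, B)
Function('K')(s, x) = 0 (Function('K')(s, x) = Mul(8, 0) = 0)
Function('R')(c, k) = -2 (Function('R')(c, k) = Add(Mul(0, k), -2) = Add(0, -2) = -2)
Pow(Add(Add(-20, Mul(-1, 20)), Function('H')(-6, Function('R')(-4, 6))), 2) = Pow(Add(Add(-20, Mul(-1, 20)), Pow(-6, 2)), 2) = Pow(Add(Add(-20, -20), 36), 2) = Pow(Add(-40, 36), 2) = Pow(-4, 2) = 16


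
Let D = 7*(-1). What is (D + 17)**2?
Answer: 100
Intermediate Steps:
D = -7
(D + 17)**2 = (-7 + 17)**2 = 10**2 = 100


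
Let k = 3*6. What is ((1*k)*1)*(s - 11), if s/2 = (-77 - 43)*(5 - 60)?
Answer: 237402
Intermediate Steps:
s = 13200 (s = 2*((-77 - 43)*(5 - 60)) = 2*(-120*(-55)) = 2*6600 = 13200)
k = 18
((1*k)*1)*(s - 11) = ((1*18)*1)*(13200 - 11) = (18*1)*13189 = 18*13189 = 237402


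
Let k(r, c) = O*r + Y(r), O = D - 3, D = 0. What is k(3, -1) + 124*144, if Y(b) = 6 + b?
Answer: 17856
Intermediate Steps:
O = -3 (O = 0 - 3 = -3)
k(r, c) = 6 - 2*r (k(r, c) = -3*r + (6 + r) = 6 - 2*r)
k(3, -1) + 124*144 = (6 - 2*3) + 124*144 = (6 - 6) + 17856 = 0 + 17856 = 17856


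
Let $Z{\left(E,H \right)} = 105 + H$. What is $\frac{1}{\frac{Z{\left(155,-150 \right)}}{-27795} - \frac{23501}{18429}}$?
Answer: $- \frac{34148937}{43492066} \approx -0.78518$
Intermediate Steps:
$\frac{1}{\frac{Z{\left(155,-150 \right)}}{-27795} - \frac{23501}{18429}} = \frac{1}{\frac{105 - 150}{-27795} - \frac{23501}{18429}} = \frac{1}{\left(-45\right) \left(- \frac{1}{27795}\right) - \frac{23501}{18429}} = \frac{1}{\frac{3}{1853} - \frac{23501}{18429}} = \frac{1}{- \frac{43492066}{34148937}} = - \frac{34148937}{43492066}$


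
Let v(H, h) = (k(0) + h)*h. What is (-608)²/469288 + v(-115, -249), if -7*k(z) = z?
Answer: 3637086869/58661 ≈ 62002.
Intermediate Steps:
k(z) = -z/7
v(H, h) = h² (v(H, h) = (-⅐*0 + h)*h = (0 + h)*h = h*h = h²)
(-608)²/469288 + v(-115, -249) = (-608)²/469288 + (-249)² = 369664*(1/469288) + 62001 = 46208/58661 + 62001 = 3637086869/58661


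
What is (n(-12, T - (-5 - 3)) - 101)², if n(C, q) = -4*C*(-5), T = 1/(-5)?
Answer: 116281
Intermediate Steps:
T = -⅕ ≈ -0.20000
n(C, q) = 20*C
(n(-12, T - (-5 - 3)) - 101)² = (20*(-12) - 101)² = (-240 - 101)² = (-341)² = 116281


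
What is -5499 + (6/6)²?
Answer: -5498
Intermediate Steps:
-5499 + (6/6)² = -5499 + (6*(⅙))² = -5499 + 1² = -5499 + 1 = -5498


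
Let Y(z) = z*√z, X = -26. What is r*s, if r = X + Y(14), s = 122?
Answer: -3172 + 1708*√14 ≈ 3218.8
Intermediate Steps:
Y(z) = z^(3/2)
r = -26 + 14*√14 (r = -26 + 14^(3/2) = -26 + 14*√14 ≈ 26.383)
r*s = (-26 + 14*√14)*122 = -3172 + 1708*√14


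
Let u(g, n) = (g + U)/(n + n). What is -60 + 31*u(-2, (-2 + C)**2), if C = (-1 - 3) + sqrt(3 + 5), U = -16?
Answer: -14829/196 - 837*sqrt(2)/98 ≈ -87.737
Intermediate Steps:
C = -4 + 2*sqrt(2) (C = -4 + sqrt(8) = -4 + 2*sqrt(2) ≈ -1.1716)
u(g, n) = (-16 + g)/(2*n) (u(g, n) = (g - 16)/(n + n) = (-16 + g)/((2*n)) = (-16 + g)*(1/(2*n)) = (-16 + g)/(2*n))
-60 + 31*u(-2, (-2 + C)**2) = -60 + 31*((-16 - 2)/(2*((-2 + (-4 + 2*sqrt(2)))**2))) = -60 + 31*((1/2)*(-18)/(-6 + 2*sqrt(2))**2) = -60 + 31*(-9/(-6 + 2*sqrt(2))**2) = -60 - 279/(-6 + 2*sqrt(2))**2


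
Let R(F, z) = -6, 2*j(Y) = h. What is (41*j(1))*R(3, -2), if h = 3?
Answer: -369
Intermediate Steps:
j(Y) = 3/2 (j(Y) = (½)*3 = 3/2)
(41*j(1))*R(3, -2) = (41*(3/2))*(-6) = (123/2)*(-6) = -369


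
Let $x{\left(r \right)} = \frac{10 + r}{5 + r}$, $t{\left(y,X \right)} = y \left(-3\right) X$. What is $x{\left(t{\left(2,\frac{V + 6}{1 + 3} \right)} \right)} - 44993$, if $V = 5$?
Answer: $- \frac{1034826}{23} \approx -44992.0$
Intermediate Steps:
$t{\left(y,X \right)} = - 3 X y$ ($t{\left(y,X \right)} = - 3 y X = - 3 X y$)
$x{\left(r \right)} = \frac{10 + r}{5 + r}$
$x{\left(t{\left(2,\frac{V + 6}{1 + 3} \right)} \right)} - 44993 = \frac{10 - 3 \frac{5 + 6}{1 + 3} \cdot 2}{5 - 3 \frac{5 + 6}{1 + 3} \cdot 2} - 44993 = \frac{10 - 3 \cdot \frac{11}{4} \cdot 2}{5 - 3 \cdot \frac{11}{4} \cdot 2} - 44993 = \frac{10 - 3 \cdot 11 \cdot \frac{1}{4} \cdot 2}{5 - 3 \cdot 11 \cdot \frac{1}{4} \cdot 2} - 44993 = \frac{10 - \frac{33}{4} \cdot 2}{5 - \frac{33}{4} \cdot 2} - 44993 = \frac{10 - \frac{33}{2}}{5 - \frac{33}{2}} - 44993 = \frac{1}{- \frac{23}{2}} \left(- \frac{13}{2}\right) - 44993 = \left(- \frac{2}{23}\right) \left(- \frac{13}{2}\right) - 44993 = \frac{13}{23} - 44993 = - \frac{1034826}{23}$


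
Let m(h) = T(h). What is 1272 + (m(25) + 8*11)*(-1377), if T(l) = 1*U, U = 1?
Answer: -121281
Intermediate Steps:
T(l) = 1 (T(l) = 1*1 = 1)
m(h) = 1
1272 + (m(25) + 8*11)*(-1377) = 1272 + (1 + 8*11)*(-1377) = 1272 + (1 + 88)*(-1377) = 1272 + 89*(-1377) = 1272 - 122553 = -121281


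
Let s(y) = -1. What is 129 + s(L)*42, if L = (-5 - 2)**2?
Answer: 87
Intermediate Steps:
L = 49 (L = (-7)**2 = 49)
129 + s(L)*42 = 129 - 1*42 = 129 - 42 = 87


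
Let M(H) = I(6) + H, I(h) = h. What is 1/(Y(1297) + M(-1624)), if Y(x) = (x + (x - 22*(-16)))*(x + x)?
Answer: 1/7640306 ≈ 1.3088e-7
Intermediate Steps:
Y(x) = 2*x*(352 + 2*x) (Y(x) = (x + (x + 352))*(2*x) = (x + (352 + x))*(2*x) = (352 + 2*x)*(2*x) = 2*x*(352 + 2*x))
M(H) = 6 + H
1/(Y(1297) + M(-1624)) = 1/(4*1297*(176 + 1297) + (6 - 1624)) = 1/(4*1297*1473 - 1618) = 1/(7641924 - 1618) = 1/7640306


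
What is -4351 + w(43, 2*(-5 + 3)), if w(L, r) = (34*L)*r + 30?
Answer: -10169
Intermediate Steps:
w(L, r) = 30 + 34*L*r (w(L, r) = 34*L*r + 30 = 30 + 34*L*r)
-4351 + w(43, 2*(-5 + 3)) = -4351 + (30 + 34*43*(2*(-5 + 3))) = -4351 + (30 + 34*43*(2*(-2))) = -4351 + (30 + 34*43*(-4)) = -4351 + (30 - 5848) = -4351 - 5818 = -10169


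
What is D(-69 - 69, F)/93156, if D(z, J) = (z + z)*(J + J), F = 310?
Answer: -14260/7763 ≈ -1.8369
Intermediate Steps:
D(z, J) = 4*J*z (D(z, J) = (2*z)*(2*J) = 4*J*z)
D(-69 - 69, F)/93156 = (4*310*(-69 - 69))/93156 = (4*310*(-138))*(1/93156) = -171120*1/93156 = -14260/7763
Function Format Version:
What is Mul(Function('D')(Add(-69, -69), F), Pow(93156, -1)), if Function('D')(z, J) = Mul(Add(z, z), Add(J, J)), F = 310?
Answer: Rational(-14260, 7763) ≈ -1.8369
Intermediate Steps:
Function('D')(z, J) = Mul(4, J, z) (Function('D')(z, J) = Mul(Mul(2, z), Mul(2, J)) = Mul(4, J, z))
Mul(Function('D')(Add(-69, -69), F), Pow(93156, -1)) = Mul(Mul(4, 310, Add(-69, -69)), Pow(93156, -1)) = Mul(Mul(4, 310, -138), Rational(1, 93156)) = Mul(-171120, Rational(1, 93156)) = Rational(-14260, 7763)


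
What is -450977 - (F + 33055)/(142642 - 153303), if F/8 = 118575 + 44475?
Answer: -686646906/1523 ≈ -4.5085e+5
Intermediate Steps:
F = 1304400 (F = 8*(118575 + 44475) = 8*163050 = 1304400)
-450977 - (F + 33055)/(142642 - 153303) = -450977 - (1304400 + 33055)/(142642 - 153303) = -450977 - 1337455/(-10661) = -450977 - 1337455*(-1)/10661 = -450977 - 1*(-191065/1523) = -450977 + 191065/1523 = -686646906/1523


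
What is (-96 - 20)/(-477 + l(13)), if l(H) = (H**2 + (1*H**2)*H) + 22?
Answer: -116/1911 ≈ -0.060701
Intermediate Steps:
l(H) = 22 + H**2 + H**3 (l(H) = (H**2 + H**2*H) + 22 = (H**2 + H**3) + 22 = 22 + H**2 + H**3)
(-96 - 20)/(-477 + l(13)) = (-96 - 20)/(-477 + (22 + 13**2 + 13**3)) = -116/(-477 + (22 + 169 + 2197)) = -116/(-477 + 2388) = -116/1911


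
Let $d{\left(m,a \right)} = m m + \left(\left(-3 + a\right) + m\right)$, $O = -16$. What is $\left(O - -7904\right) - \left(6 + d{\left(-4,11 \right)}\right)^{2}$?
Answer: $7212$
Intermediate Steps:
$d{\left(m,a \right)} = -3 + a + m + m^{2}$ ($d{\left(m,a \right)} = m^{2} + \left(-3 + a + m\right) = -3 + a + m + m^{2}$)
$\left(O - -7904\right) - \left(6 + d{\left(-4,11 \right)}\right)^{2} = \left(-16 - -7904\right) - \left(6 + \left(-3 + 11 - 4 + \left(-4\right)^{2}\right)\right)^{2} = \left(-16 + 7904\right) - \left(6 + \left(-3 + 11 - 4 + 16\right)\right)^{2} = 7888 - \left(6 + 20\right)^{2} = 7888 - 26^{2} = 7888 - 676 = 7212$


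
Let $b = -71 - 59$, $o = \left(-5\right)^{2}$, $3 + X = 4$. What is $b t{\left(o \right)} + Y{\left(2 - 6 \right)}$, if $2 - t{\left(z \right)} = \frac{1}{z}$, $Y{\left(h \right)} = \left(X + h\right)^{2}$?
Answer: $- \frac{1229}{5} \approx -245.8$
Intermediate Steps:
$X = 1$ ($X = -3 + 4 = 1$)
$o = 25$
$Y{\left(h \right)} = \left(1 + h\right)^{2}$
$t{\left(z \right)} = 2 - \frac{1}{z}$
$b = -130$ ($b = -71 - 59 = -130$)
$b t{\left(o \right)} + Y{\left(2 - 6 \right)} = - 130 \left(2 - \frac{1}{25}\right) + \left(1 + \left(2 - 6\right)\right)^{2} = - 130 \left(2 - \frac{1}{25}\right) + \left(1 - 4\right)^{2} = \left(-130\right) \frac{49}{25} + \left(-3\right)^{2} = - \frac{1274}{5} + 9 = - \frac{1229}{5}$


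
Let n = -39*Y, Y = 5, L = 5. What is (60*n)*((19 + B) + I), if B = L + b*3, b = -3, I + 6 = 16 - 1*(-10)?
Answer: -409500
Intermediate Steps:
I = 20 (I = -6 + (16 - 1*(-10)) = -6 + (16 + 10) = -6 + 26 = 20)
B = -4 (B = 5 - 3*3 = 5 - 9 = -4)
n = -195 (n = -39*5 = -195)
(60*n)*((19 + B) + I) = (60*(-195))*((19 - 4) + 20) = -11700*(15 + 20) = -11700*35 = -409500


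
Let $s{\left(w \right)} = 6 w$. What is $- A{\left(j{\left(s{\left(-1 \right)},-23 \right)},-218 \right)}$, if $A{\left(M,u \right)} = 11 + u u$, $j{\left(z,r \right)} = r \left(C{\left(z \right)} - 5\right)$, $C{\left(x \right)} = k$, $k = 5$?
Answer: $-47535$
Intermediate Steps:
$C{\left(x \right)} = 5$
$j{\left(z,r \right)} = 0$ ($j{\left(z,r \right)} = r \left(5 - 5\right) = r 0 = 0$)
$A{\left(M,u \right)} = 11 + u^{2}$
$- A{\left(j{\left(s{\left(-1 \right)},-23 \right)},-218 \right)} = - (11 + \left(-218\right)^{2}) = - (11 + 47524) = \left(-1\right) 47535 = -47535$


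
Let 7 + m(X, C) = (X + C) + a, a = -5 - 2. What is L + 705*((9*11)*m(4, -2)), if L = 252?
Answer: -837288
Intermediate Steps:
a = -7
m(X, C) = -14 + C + X (m(X, C) = -7 + ((X + C) - 7) = -7 + ((C + X) - 7) = -7 + (-7 + C + X) = -14 + C + X)
L + 705*((9*11)*m(4, -2)) = 252 + 705*((9*11)*(-14 - 2 + 4)) = 252 + 705*(99*(-12)) = 252 + 705*(-1188) = 252 - 837540 = -837288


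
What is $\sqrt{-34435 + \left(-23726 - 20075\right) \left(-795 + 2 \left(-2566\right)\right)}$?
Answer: $298 \sqrt{2923} \approx 16111.0$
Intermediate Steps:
$\sqrt{-34435 + \left(-23726 - 20075\right) \left(-795 + 2 \left(-2566\right)\right)} = \sqrt{-34435 - 43801 \left(-795 - 5132\right)} = \sqrt{-34435 - -259608527} = \sqrt{-34435 + 259608527} = \sqrt{259574092} = 298 \sqrt{2923}$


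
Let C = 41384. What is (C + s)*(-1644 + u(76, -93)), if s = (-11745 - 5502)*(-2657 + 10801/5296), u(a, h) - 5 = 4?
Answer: -396853024525635/5296 ≈ -7.4935e+10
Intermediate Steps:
u(a, h) = 9 (u(a, h) = 5 + 4 = 9)
s = 242504392737/5296 (s = -17247*(-2657 + 10801*(1/5296)) = -17247*(-2657 + 10801/5296) = -17247*(-14060671/5296) = 242504392737/5296 ≈ 4.5790e+7)
(C + s)*(-1644 + u(76, -93)) = (41384 + 242504392737/5296)*(-1644 + 9) = (242723562401/5296)*(-1635) = -396853024525635/5296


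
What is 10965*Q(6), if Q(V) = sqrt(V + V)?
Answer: 21930*sqrt(3) ≈ 37984.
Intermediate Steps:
Q(V) = sqrt(2)*sqrt(V) (Q(V) = sqrt(2*V) = sqrt(2)*sqrt(V))
10965*Q(6) = 10965*(sqrt(2)*sqrt(6)) = 10965*(2*sqrt(3)) = 21930*sqrt(3)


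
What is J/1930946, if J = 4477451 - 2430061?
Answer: 1023695/965473 ≈ 1.0603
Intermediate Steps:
J = 2047390
J/1930946 = 2047390/1930946 = 2047390*(1/1930946) = 1023695/965473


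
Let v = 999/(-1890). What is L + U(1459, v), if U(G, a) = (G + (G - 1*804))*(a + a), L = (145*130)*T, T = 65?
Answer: 6115076/5 ≈ 1.2230e+6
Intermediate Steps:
v = -37/70 (v = 999*(-1/1890) = -37/70 ≈ -0.52857)
L = 1225250 (L = (145*130)*65 = 18850*65 = 1225250)
U(G, a) = 2*a*(-804 + 2*G) (U(G, a) = (G + (G - 804))*(2*a) = (G + (-804 + G))*(2*a) = (-804 + 2*G)*(2*a) = 2*a*(-804 + 2*G))
L + U(1459, v) = 1225250 + 4*(-37/70)*(-402 + 1459) = 1225250 + 4*(-37/70)*1057 = 1225250 - 11174/5 = 6115076/5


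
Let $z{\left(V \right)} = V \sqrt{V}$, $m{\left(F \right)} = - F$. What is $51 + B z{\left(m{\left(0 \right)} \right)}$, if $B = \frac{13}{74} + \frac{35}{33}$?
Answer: $51$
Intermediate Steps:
$z{\left(V \right)} = V^{\frac{3}{2}}$
$B = \frac{3019}{2442}$ ($B = 13 \cdot \frac{1}{74} + 35 \cdot \frac{1}{33} = \frac{13}{74} + \frac{35}{33} = \frac{3019}{2442} \approx 1.2363$)
$51 + B z{\left(m{\left(0 \right)} \right)} = 51 + \frac{3019 \left(\left(-1\right) 0\right)^{\frac{3}{2}}}{2442} = 51 + \frac{3019 \cdot 0^{\frac{3}{2}}}{2442} = 51 + \frac{3019}{2442} \cdot 0 = 51 + 0 = 51$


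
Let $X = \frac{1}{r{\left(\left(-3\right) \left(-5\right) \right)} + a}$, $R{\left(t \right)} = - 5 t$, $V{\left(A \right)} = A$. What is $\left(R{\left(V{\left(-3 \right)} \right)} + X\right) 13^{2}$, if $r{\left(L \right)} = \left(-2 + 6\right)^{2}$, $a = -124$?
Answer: $\frac{273611}{108} \approx 2533.4$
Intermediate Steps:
$r{\left(L \right)} = 16$ ($r{\left(L \right)} = 4^{2} = 16$)
$X = - \frac{1}{108}$ ($X = \frac{1}{16 - 124} = \frac{1}{-108} = - \frac{1}{108} \approx -0.0092593$)
$\left(R{\left(V{\left(-3 \right)} \right)} + X\right) 13^{2} = \left(\left(-5\right) \left(-3\right) - \frac{1}{108}\right) 13^{2} = \left(15 - \frac{1}{108}\right) 169 = \frac{1619}{108} \cdot 169 = \frac{273611}{108}$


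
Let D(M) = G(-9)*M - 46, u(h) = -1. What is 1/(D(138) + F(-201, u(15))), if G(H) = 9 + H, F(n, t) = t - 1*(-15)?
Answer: -1/32 ≈ -0.031250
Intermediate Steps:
F(n, t) = 15 + t (F(n, t) = t + 15 = 15 + t)
D(M) = -46 (D(M) = (9 - 9)*M - 46 = 0*M - 46 = 0 - 46 = -46)
1/(D(138) + F(-201, u(15))) = 1/(-46 + (15 - 1)) = 1/(-46 + 14) = 1/(-32) = -1/32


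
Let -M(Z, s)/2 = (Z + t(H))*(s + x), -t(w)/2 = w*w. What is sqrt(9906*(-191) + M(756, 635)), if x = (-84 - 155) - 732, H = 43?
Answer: I*sqrt(3869070) ≈ 1967.0*I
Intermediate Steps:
t(w) = -2*w**2 (t(w) = -2*w*w = -2*w**2)
x = -971 (x = -239 - 732 = -971)
M(Z, s) = -2*(-3698 + Z)*(-971 + s) (M(Z, s) = -2*(Z - 2*43**2)*(s - 971) = -2*(Z - 2*1849)*(-971 + s) = -2*(Z - 3698)*(-971 + s) = -2*(-3698 + Z)*(-971 + s))
sqrt(9906*(-191) + M(756, 635)) = sqrt(9906*(-191) + (-7181516 + 1942*756 + 7396*635 - 2*756*635)) = sqrt(-1892046 + (-7181516 + 1468152 + 4696460 - 960120)) = sqrt(-1892046 - 1977024) = sqrt(-3869070) = I*sqrt(3869070)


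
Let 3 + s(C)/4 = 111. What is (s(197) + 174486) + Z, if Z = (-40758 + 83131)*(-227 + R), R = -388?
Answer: -25884477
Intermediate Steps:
s(C) = 432 (s(C) = -12 + 4*111 = -12 + 444 = 432)
Z = -26059395 (Z = (-40758 + 83131)*(-227 - 388) = 42373*(-615) = -26059395)
(s(197) + 174486) + Z = (432 + 174486) - 26059395 = 174918 - 26059395 = -25884477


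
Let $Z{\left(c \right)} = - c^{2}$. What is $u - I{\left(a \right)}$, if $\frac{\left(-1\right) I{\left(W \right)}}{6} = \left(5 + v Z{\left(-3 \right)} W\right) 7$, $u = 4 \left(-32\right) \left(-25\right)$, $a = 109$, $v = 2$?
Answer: $-78994$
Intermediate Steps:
$u = 3200$ ($u = \left(-128\right) \left(-25\right) = 3200$)
$I{\left(W \right)} = -210 + 756 W$ ($I{\left(W \right)} = - 6 \left(5 + 2 \left(- \left(-3\right)^{2}\right) W\right) 7 = - 6 \left(5 + 2 \left(\left(-1\right) 9\right) W\right) 7 = - 6 \left(5 + 2 \left(-9\right) W\right) 7 = - 6 \left(5 - 18 W\right) 7 = - 6 \left(35 - 126 W\right) = -210 + 756 W$)
$u - I{\left(a \right)} = 3200 - \left(-210 + 756 \cdot 109\right) = 3200 - \left(-210 + 82404\right) = 3200 - 82194 = -78994$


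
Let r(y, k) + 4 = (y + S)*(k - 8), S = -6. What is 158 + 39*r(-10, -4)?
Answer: 7490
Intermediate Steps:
r(y, k) = -4 + (-8 + k)*(-6 + y) (r(y, k) = -4 + (y - 6)*(k - 8) = -4 + (-6 + y)*(-8 + k) = -4 + (-8 + k)*(-6 + y))
158 + 39*r(-10, -4) = 158 + 39*(44 - 8*(-10) - 6*(-4) - 4*(-10)) = 158 + 39*(44 + 80 + 24 + 40) = 158 + 39*188 = 158 + 7332 = 7490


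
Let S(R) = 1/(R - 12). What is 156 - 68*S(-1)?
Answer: 2096/13 ≈ 161.23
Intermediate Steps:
S(R) = 1/(-12 + R)
156 - 68*S(-1) = 156 - 68/(-12 - 1) = 156 - 68/(-13) = 156 - 68*(-1/13) = 156 + 68/13 = 2096/13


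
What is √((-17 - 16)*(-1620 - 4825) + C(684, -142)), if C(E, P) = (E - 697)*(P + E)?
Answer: √205639 ≈ 453.47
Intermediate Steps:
C(E, P) = (-697 + E)*(E + P)
√((-17 - 16)*(-1620 - 4825) + C(684, -142)) = √((-17 - 16)*(-1620 - 4825) + (684² - 697*684 - 697*(-142) + 684*(-142))) = √(-33*(-6445) + (467856 - 476748 + 98974 - 97128)) = √(212685 - 7046) = √205639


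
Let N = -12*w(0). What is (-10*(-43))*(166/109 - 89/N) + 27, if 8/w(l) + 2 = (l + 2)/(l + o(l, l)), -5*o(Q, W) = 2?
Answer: -11032501/5232 ≈ -2108.7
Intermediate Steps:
o(Q, W) = -⅖ (o(Q, W) = -⅕*2 = -⅖)
w(l) = 8/(-2 + (2 + l)/(-⅖ + l)) (w(l) = 8/(-2 + (l + 2)/(l - ⅖)) = 8/(-2 + (2 + l)/(-⅖ + l)))
N = 96/7 (N = -96*(2 - 5*0)/(-14 + 5*0) = -96*(2 + 0)/(-14 + 0) = -96*2/(-14) = -96*(-1)*2/14 = -12*(-8/7) = 96/7 ≈ 13.714)
(-10*(-43))*(166/109 - 89/N) + 27 = (-10*(-43))*(166/109 - 89/96/7) + 27 = 430*(166*(1/109) - 89*7/96) + 27 = 430*(166/109 - 623/96) + 27 = 430*(-51971/10464) + 27 = -11173765/5232 + 27 = -11032501/5232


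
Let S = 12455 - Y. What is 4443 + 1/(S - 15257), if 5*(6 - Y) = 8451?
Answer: 24831922/5589 ≈ 4443.0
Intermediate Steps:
Y = -8421/5 (Y = 6 - 1/5*8451 = 6 - 8451/5 = -8421/5 ≈ -1684.2)
S = 70696/5 (S = 12455 - 1*(-8421/5) = 12455 + 8421/5 = 70696/5 ≈ 14139.)
4443 + 1/(S - 15257) = 4443 + 1/(70696/5 - 15257) = 4443 + 1/(-5589/5) = 4443 - 5/5589 = 24831922/5589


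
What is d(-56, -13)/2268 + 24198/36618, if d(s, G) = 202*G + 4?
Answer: -1142537/2306934 ≈ -0.49526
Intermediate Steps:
d(s, G) = 4 + 202*G
d(-56, -13)/2268 + 24198/36618 = (4 + 202*(-13))/2268 + 24198/36618 = (4 - 2626)*(1/2268) + 24198*(1/36618) = -2622*1/2268 + 4033/6103 = -437/378 + 4033/6103 = -1142537/2306934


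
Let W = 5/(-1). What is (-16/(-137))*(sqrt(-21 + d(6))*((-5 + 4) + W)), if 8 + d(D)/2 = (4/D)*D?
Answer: -96*I*sqrt(29)/137 ≈ -3.7735*I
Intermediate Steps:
d(D) = -8 (d(D) = -16 + 2*((4/D)*D) = -16 + 2*4 = -16 + 8 = -8)
W = -5 (W = 5*(-1) = -5)
(-16/(-137))*(sqrt(-21 + d(6))*((-5 + 4) + W)) = (-16/(-137))*(sqrt(-21 - 8)*((-5 + 4) - 5)) = (-1/137*(-16))*(sqrt(-29)*(-1 - 5)) = 16*((I*sqrt(29))*(-6))/137 = 16*(-6*I*sqrt(29))/137 = -96*I*sqrt(29)/137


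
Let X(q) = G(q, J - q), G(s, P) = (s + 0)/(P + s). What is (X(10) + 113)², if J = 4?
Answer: 53361/4 ≈ 13340.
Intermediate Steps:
G(s, P) = s/(P + s)
X(q) = q/4 (X(q) = q/((4 - q) + q) = q/4)
(X(10) + 113)² = ((¼)*10 + 113)² = (5/2 + 113)² = (231/2)² = 53361/4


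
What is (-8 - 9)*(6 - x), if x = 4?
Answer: -34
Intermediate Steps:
(-8 - 9)*(6 - x) = (-8 - 9)*(6 - 1*4) = -17*(6 - 4) = -17*2 = -34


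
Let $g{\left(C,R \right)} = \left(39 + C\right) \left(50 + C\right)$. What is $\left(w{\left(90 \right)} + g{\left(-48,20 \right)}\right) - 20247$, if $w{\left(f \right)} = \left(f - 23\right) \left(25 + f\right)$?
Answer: $-12560$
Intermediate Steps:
$w{\left(f \right)} = \left(-23 + f\right) \left(25 + f\right)$
$\left(w{\left(90 \right)} + g{\left(-48,20 \right)}\right) - 20247 = \left(\left(-575 + 90^{2} + 2 \cdot 90\right) + \left(1950 + \left(-48\right)^{2} + 89 \left(-48\right)\right)\right) - 20247 = \left(\left(-575 + 8100 + 180\right) + \left(1950 + 2304 - 4272\right)\right) - 20247 = \left(7705 - 18\right) - 20247 = 7687 - 20247 = -12560$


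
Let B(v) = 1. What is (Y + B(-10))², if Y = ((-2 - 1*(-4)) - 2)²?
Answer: 1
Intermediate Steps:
Y = 0 (Y = ((-2 + 4) - 2)² = (2 - 2)² = 0² = 0)
(Y + B(-10))² = (0 + 1)² = 1² = 1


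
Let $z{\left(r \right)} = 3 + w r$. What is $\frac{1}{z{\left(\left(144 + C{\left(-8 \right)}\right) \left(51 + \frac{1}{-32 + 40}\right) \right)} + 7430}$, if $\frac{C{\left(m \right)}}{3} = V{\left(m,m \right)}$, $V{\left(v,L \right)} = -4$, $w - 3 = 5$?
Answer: $\frac{1}{61421} \approx 1.6281 \cdot 10^{-5}$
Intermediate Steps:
$w = 8$ ($w = 3 + 5 = 8$)
$C{\left(m \right)} = -12$ ($C{\left(m \right)} = 3 \left(-4\right) = -12$)
$z{\left(r \right)} = 3 + 8 r$
$\frac{1}{z{\left(\left(144 + C{\left(-8 \right)}\right) \left(51 + \frac{1}{-32 + 40}\right) \right)} + 7430} = \frac{1}{\left(3 + 8 \left(144 - 12\right) \left(51 + \frac{1}{-32 + 40}\right)\right) + 7430} = \frac{1}{\left(3 + 8 \cdot 132 \left(51 + \frac{1}{8}\right)\right) + 7430} = \frac{1}{\left(3 + 8 \cdot 132 \cdot \frac{409}{8}\right) + 7430} = \frac{1}{\left(3 + 8 \cdot \frac{13497}{2}\right) + 7430} = \frac{1}{\left(3 + 53988\right) + 7430} = \frac{1}{53991 + 7430} = \frac{1}{61421}$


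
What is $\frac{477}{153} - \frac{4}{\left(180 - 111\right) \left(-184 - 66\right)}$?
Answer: $\frac{457159}{146625} \approx 3.1179$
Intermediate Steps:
$\frac{477}{153} - \frac{4}{\left(180 - 111\right) \left(-184 - 66\right)} = 477 \cdot \frac{1}{153} - \frac{4}{69 \left(-250\right)} = \frac{53}{17} - \frac{4}{-17250} = \frac{53}{17} - - \frac{2}{8625} = \frac{53}{17} + \frac{2}{8625} = \frac{457159}{146625}$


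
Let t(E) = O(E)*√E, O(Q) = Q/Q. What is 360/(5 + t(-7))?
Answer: 225/4 - 45*I*√7/4 ≈ 56.25 - 29.765*I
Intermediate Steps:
O(Q) = 1
t(E) = √E (t(E) = 1*√E = √E)
360/(5 + t(-7)) = 360/(5 + √(-7)) = 360/(5 + I*√7)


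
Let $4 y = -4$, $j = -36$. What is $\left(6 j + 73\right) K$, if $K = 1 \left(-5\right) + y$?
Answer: $858$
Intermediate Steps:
$y = -1$ ($y = \frac{1}{4} \left(-4\right) = -1$)
$K = -6$ ($K = 1 \left(-5\right) - 1 = -5 - 1 = -6$)
$\left(6 j + 73\right) K = \left(6 \left(-36\right) + 73\right) \left(-6\right) = \left(-216 + 73\right) \left(-6\right) = \left(-143\right) \left(-6\right) = 858$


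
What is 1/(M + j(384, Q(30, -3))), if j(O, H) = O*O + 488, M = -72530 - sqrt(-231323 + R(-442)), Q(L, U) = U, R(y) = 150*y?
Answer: 75414/5687569019 + I*sqrt(297623)/5687569019 ≈ 1.3259e-5 + 9.5919e-8*I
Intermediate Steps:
M = -72530 - I*sqrt(297623) (M = -72530 - sqrt(-231323 + 150*(-442)) = -72530 - sqrt(-231323 - 66300) = -72530 - sqrt(-297623) = -72530 - I*sqrt(297623) ≈ -72530.0 - 545.55*I)
j(O, H) = 488 + O**2 (j(O, H) = O**2 + 488 = 488 + O**2)
1/(M + j(384, Q(30, -3))) = 1/((-72530 - I*sqrt(297623)) + (488 + 384**2)) = 1/((-72530 - I*sqrt(297623)) + (488 + 147456)) = 1/((-72530 - I*sqrt(297623)) + 147944) = 1/(75414 - I*sqrt(297623))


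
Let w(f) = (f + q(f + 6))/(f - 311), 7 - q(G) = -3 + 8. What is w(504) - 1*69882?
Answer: -13486720/193 ≈ -69879.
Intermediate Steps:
q(G) = 2 (q(G) = 7 - (-3 + 8) = 7 - 1*5 = 7 - 5 = 2)
w(f) = (2 + f)/(-311 + f) (w(f) = (f + 2)/(f - 311) = (2 + f)/(-311 + f))
w(504) - 1*69882 = (2 + 504)/(-311 + 504) - 1*69882 = 506/193 - 69882 = -13486720/193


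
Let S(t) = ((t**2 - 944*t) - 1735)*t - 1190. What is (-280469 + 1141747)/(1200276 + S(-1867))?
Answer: -430639/4896916724 ≈ -8.7941e-5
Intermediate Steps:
S(t) = -1190 + t*(-1735 + t**2 - 944*t) (S(t) = (-1735 + t**2 - 944*t)*t - 1190 = t*(-1735 + t**2 - 944*t) - 1190 = -1190 + t*(-1735 + t**2 - 944*t))
(-280469 + 1141747)/(1200276 + S(-1867)) = (-280469 + 1141747)/(1200276 + (-1190 + (-1867)**3 - 1735*(-1867) - 944*(-1867)**2)) = 861278/(1200276 + (-1190 - 6507781363 + 3239245 - 944*3485689)) = 861278/(1200276 + (-1190 - 6507781363 + 3239245 - 3290490416)) = 861278/(1200276 - 9795033724) = 861278/(-9793833448) = 861278*(-1/9793833448) = -430639/4896916724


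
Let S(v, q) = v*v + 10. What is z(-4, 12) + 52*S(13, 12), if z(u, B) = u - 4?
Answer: 9300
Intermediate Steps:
S(v, q) = 10 + v**2 (S(v, q) = v**2 + 10 = 10 + v**2)
z(u, B) = -4 + u
z(-4, 12) + 52*S(13, 12) = (-4 - 4) + 52*(10 + 13**2) = -8 + 52*(10 + 169) = -8 + 52*179 = -8 + 9308 = 9300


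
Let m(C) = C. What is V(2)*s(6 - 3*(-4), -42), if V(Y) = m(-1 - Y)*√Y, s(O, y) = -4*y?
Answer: -504*√2 ≈ -712.76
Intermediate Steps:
V(Y) = √Y*(-1 - Y) (V(Y) = (-1 - Y)*√Y = √Y*(-1 - Y))
V(2)*s(6 - 3*(-4), -42) = (√2*(-1 - 1*2))*(-4*(-42)) = (√2*(-1 - 2))*168 = (√2*(-3))*168 = -3*√2*168 = -504*√2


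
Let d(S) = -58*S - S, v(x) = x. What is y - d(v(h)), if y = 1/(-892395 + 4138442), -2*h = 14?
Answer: -1340617410/3246047 ≈ -413.00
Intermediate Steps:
h = -7 (h = -½*14 = -7)
d(S) = -59*S
y = 1/3246047 ≈ 3.0807e-7
y - d(v(h)) = 1/3246047 - (-59)*(-7) = 1/3246047 - 1*413 = 1/3246047 - 413 = -1340617410/3246047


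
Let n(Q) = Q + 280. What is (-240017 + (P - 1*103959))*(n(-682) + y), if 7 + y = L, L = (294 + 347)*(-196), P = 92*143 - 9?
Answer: 41699341305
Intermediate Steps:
n(Q) = 280 + Q
P = 13147 (P = 13156 - 9 = 13147)
L = -125636 (L = 641*(-196) = -125636)
y = -125643 (y = -7 - 125636 = -125643)
(-240017 + (P - 1*103959))*(n(-682) + y) = (-240017 + (13147 - 1*103959))*((280 - 682) - 125643) = (-240017 + (13147 - 103959))*(-402 - 125643) = (-240017 - 90812)*(-126045) = -330829*(-126045) = 41699341305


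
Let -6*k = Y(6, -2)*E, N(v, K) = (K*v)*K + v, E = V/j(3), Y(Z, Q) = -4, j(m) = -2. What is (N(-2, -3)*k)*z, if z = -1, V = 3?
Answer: -20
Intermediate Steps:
E = -3/2 (E = 3/(-2) = 3*(-1/2) = -3/2 ≈ -1.5000)
N(v, K) = v + v*K**2 (N(v, K) = v*K**2 + v = v + v*K**2)
k = -1 (k = -(-2)*(-3)/(3*2) = -1/6*6 = -1)
(N(-2, -3)*k)*z = (-2*(1 + (-3)**2)*(-1))*(-1) = (-2*(1 + 9)*(-1))*(-1) = (-2*10*(-1))*(-1) = -20*(-1)*(-1) = 20*(-1) = -20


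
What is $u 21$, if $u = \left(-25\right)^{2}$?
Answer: $13125$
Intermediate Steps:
$u = 625$
$u 21 = 625 \cdot 21 = 13125$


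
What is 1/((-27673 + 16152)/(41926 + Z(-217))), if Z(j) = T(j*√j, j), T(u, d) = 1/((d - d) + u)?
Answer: -41926/11521 - I*√217/542512369 ≈ -3.6391 - 2.7153e-8*I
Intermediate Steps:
T(u, d) = 1/u (T(u, d) = 1/(0 + u) = 1/u)
Z(j) = j^(-3/2) (Z(j) = 1/(j*√j) = 1/(j^(3/2)) = j^(-3/2))
1/((-27673 + 16152)/(41926 + Z(-217))) = 1/((-27673 + 16152)/(41926 + (-217)^(-3/2))) = 1/(-11521/(41926 + I*√217/47089)) = -41926/11521 - I*√217/542512369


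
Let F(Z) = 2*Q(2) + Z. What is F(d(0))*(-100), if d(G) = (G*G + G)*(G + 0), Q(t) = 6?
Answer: -1200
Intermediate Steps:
d(G) = G*(G + G²) (d(G) = (G² + G)*G = (G + G²)*G = G*(G + G²))
F(Z) = 12 + Z (F(Z) = 2*6 + Z = 12 + Z)
F(d(0))*(-100) = (12 + 0²*(1 + 0))*(-100) = (12 + 0*1)*(-100) = (12 + 0)*(-100) = 12*(-100) = -1200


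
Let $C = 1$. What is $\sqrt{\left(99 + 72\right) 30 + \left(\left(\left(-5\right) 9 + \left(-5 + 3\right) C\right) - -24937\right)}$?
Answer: $2 \sqrt{7505} \approx 173.26$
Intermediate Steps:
$\sqrt{\left(99 + 72\right) 30 + \left(\left(\left(-5\right) 9 + \left(-5 + 3\right) C\right) - -24937\right)} = \sqrt{\left(99 + 72\right) 30 - \left(-24892 - \left(-5 + 3\right) 1\right)} = \sqrt{171 \cdot 30 + \left(\left(-45 - 2\right) + 24937\right)} = \sqrt{5130 + \left(\left(-45 - 2\right) + 24937\right)} = \sqrt{5130 + \left(-47 + 24937\right)} = \sqrt{5130 + 24890} = \sqrt{30020} = 2 \sqrt{7505}$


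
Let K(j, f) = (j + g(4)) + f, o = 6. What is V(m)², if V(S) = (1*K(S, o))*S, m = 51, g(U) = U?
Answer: 9678321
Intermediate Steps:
K(j, f) = 4 + f + j (K(j, f) = (j + 4) + f = (4 + j) + f = 4 + f + j)
V(S) = S*(10 + S) (V(S) = (1*(4 + 6 + S))*S = (1*(10 + S))*S = (10 + S)*S = S*(10 + S))
V(m)² = (51*(10 + 51))² = (51*61)² = 3111² = 9678321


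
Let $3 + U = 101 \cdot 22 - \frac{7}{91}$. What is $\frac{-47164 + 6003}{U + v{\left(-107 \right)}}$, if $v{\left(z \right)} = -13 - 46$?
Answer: $- \frac{535093}{28079} \approx -19.057$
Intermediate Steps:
$U = \frac{28846}{13}$ ($U = -3 + \left(101 \cdot 22 - \frac{7}{91}\right) = -3 + \left(2222 - \frac{1}{13}\right) = -3 + \frac{28885}{13} = \frac{28846}{13} \approx 2218.9$)
$v{\left(z \right)} = -59$ ($v{\left(z \right)} = -13 - 46 = -59$)
$\frac{-47164 + 6003}{U + v{\left(-107 \right)}} = \frac{-47164 + 6003}{\frac{28846}{13} - 59} = - \frac{41161}{\frac{28079}{13}} = \left(-41161\right) \frac{13}{28079} = - \frac{535093}{28079}$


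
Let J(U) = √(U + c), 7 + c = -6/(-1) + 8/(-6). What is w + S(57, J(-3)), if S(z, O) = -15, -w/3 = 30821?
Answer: -92478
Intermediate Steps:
w = -92463 (w = -3*30821 = -92463)
c = -7/3 (c = -7 + (-6/(-1) + 8/(-6)) = -7 + (-6*(-1) + 8*(-⅙)) = -7 + (6 - 4/3) = -7 + 14/3 = -7/3 ≈ -2.3333)
J(U) = √(-7/3 + U) (J(U) = √(U - 7/3) = √(-7/3 + U))
w + S(57, J(-3)) = -92463 - 15 = -92478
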